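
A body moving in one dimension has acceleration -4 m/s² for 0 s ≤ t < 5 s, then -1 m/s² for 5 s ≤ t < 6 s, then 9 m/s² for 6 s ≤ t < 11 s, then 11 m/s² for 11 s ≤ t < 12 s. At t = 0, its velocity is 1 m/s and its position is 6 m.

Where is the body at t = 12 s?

On each constant-a segment, Δv = aΔt and Δx = v₀Δt + ½aΔt²; chain segment to segment.
0–5 s: v starts 1 m/s; Δx = 1·5 + ½·-4·5² = -45 m; v ends -19 m/s.
5–6 s: v starts -19 m/s; Δx = -19·1 + ½·-1·1² = -19.5 m; v ends -20 m/s.
6–11 s: v starts -20 m/s; Δx = -20·5 + ½·9·5² = 12.5 m; v ends 25 m/s.
11–12 s: v starts 25 m/s; Δx = 25·1 + ½·11·1² = 30.5 m; v ends 36 m/s.
x(12) = 6 + Σ Δx = -15.5 m.

-15.5 m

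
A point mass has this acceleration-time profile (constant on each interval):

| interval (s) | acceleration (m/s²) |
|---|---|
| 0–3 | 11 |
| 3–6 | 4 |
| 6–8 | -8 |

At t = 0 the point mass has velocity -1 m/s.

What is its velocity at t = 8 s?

28 m/s

Δv equals the area under the a-t graph; then v = v₀ + Δv.
0–3 s: 11 × 3 = 33 m/s
3–6 s: 4 × 3 = 12 m/s
6–8 s: -8 × 2 = -16 m/s
Δv = 29 m/s, so v(8) = -1 + (29) = 28 m/s.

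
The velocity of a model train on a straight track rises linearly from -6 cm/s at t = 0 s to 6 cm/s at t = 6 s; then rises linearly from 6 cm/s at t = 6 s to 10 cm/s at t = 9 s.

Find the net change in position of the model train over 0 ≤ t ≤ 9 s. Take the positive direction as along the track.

Net displacement equals the area under the velocity-time graph (areas below the axis count negative).
0–6 s: ½(-6 + 6)(6) = 0 cm
6–9 s: ½(6 + 10)(3) = 24 cm
Net displacement = 24 cm

24 cm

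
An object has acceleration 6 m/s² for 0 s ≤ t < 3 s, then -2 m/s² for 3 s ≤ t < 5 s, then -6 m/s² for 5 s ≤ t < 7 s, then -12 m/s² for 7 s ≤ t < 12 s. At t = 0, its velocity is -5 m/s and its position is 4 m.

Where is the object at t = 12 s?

-121 m

On each constant-a segment, Δv = aΔt and Δx = v₀Δt + ½aΔt²; chain segment to segment.
0–3 s: v starts -5 m/s; Δx = -5·3 + ½·6·3² = 12 m; v ends 13 m/s.
3–5 s: v starts 13 m/s; Δx = 13·2 + ½·-2·2² = 22 m; v ends 9 m/s.
5–7 s: v starts 9 m/s; Δx = 9·2 + ½·-6·2² = 6 m; v ends -3 m/s.
7–12 s: v starts -3 m/s; Δx = -3·5 + ½·-12·5² = -165 m; v ends -63 m/s.
x(12) = 4 + Σ Δx = -121 m.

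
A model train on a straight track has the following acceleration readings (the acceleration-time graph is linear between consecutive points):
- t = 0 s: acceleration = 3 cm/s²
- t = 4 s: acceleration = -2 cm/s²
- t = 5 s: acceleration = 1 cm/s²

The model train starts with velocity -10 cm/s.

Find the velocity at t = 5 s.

-8.5 cm/s

Δv equals the area under the a-t graph; then v = v₀ + Δv.
0–4 s: ½(3 + -2)(4) = 2 cm/s
4–5 s: ½(-2 + 1)(1) = -0.5 cm/s
Δv = 1.5 cm/s, so v(5) = -10 + (1.5) = -8.5 cm/s.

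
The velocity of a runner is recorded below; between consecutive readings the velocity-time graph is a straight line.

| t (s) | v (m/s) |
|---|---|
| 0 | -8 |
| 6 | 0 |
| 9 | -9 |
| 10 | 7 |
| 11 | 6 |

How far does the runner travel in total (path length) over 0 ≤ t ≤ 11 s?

48.0625 m

Distance (not displacement) is the total path length: add the absolute areas under v-t.
0–6 s: |½(-8 + 0)(6)| = 24 m
6–9 s: |½(0 + -9)(3)| = 13.5 m
9–10 s: v = 0 at t = 9.5625 s; triangle areas 2.53125 + 1.53125 = 4.0625 m
10–11 s: |½(7 + 6)(1)| = 6.5 m
Total distance = 48.0625 m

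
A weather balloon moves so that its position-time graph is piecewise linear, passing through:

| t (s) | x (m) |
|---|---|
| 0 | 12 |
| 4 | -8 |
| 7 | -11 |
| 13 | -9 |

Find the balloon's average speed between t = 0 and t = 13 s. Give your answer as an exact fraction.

25/13 m/s

Average speed = (total path length)/(elapsed time); on a piecewise-linear x-t graph the path length is Σ|Δx|.
0–4 s: |Δx| = |-8 − 12| = 20 m
4–7 s: |Δx| = |-11 − -8| = 3 m
7–13 s: |Δx| = |-9 − -11| = 2 m
Total path = 25 m; average speed = 25/13 = 25/13 m/s.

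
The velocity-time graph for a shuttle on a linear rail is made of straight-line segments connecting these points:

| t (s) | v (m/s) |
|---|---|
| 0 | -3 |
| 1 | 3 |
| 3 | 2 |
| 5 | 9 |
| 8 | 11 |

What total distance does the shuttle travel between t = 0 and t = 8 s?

47.5 m

Total distance travelled is ∫|v| dt — sum the magnitudes of each area piece.
0–1 s: v = 0 at t = 0.5 s; triangle areas 0.75 + 0.75 = 1.5 m
1–3 s: |½(3 + 2)(2)| = 5 m
3–5 s: |½(2 + 9)(2)| = 11 m
5–8 s: |½(9 + 11)(3)| = 30 m
Total distance = 47.5 m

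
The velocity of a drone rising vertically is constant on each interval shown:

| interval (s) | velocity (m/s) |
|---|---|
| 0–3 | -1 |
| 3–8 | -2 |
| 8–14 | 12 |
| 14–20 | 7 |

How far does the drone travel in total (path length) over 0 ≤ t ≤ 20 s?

127 m

Distance (not displacement) is the total path length: add the absolute areas under v-t.
0–3 s: |-1| × 3 = 3 m
3–8 s: |-2| × 5 = 10 m
8–14 s: |12| × 6 = 72 m
14–20 s: |7| × 6 = 42 m
Total distance = 127 m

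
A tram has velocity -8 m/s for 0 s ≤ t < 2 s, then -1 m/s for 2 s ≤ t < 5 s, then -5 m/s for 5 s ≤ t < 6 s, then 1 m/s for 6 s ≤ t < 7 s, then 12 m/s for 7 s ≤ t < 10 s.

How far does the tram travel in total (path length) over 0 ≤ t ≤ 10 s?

Distance (not displacement) is the total path length: add the absolute areas under v-t.
0–2 s: |-8| × 2 = 16 m
2–5 s: |-1| × 3 = 3 m
5–6 s: |-5| × 1 = 5 m
6–7 s: |1| × 1 = 1 m
7–10 s: |12| × 3 = 36 m
Total distance = 61 m

61 m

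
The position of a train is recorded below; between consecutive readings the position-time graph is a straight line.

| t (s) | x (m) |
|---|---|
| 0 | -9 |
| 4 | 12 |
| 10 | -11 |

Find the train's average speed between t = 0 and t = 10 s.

4.4 m/s

Average speed = (total path length)/(elapsed time); on a piecewise-linear x-t graph the path length is Σ|Δx|.
0–4 s: |Δx| = |12 − -9| = 21 m
4–10 s: |Δx| = |-11 − 12| = 23 m
Total path = 44 m; average speed = 44/10 = 4.4 m/s.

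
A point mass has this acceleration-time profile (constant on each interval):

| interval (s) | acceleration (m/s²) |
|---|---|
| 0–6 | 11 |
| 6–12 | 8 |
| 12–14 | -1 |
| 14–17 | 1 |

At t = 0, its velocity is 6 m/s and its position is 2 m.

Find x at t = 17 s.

1408.5 m

On each constant-a segment, Δv = aΔt and Δx = v₀Δt + ½aΔt²; chain segment to segment.
0–6 s: v starts 6 m/s; Δx = 6·6 + ½·11·6² = 234 m; v ends 72 m/s.
6–12 s: v starts 72 m/s; Δx = 72·6 + ½·8·6² = 576 m; v ends 120 m/s.
12–14 s: v starts 120 m/s; Δx = 120·2 + ½·-1·2² = 238 m; v ends 118 m/s.
14–17 s: v starts 118 m/s; Δx = 118·3 + ½·1·3² = 358.5 m; v ends 121 m/s.
x(17) = 2 + Σ Δx = 1408.5 m.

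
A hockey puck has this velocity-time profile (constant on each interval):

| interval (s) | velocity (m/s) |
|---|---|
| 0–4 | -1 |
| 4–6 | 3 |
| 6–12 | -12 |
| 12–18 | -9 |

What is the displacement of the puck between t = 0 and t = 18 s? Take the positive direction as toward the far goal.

Displacement is the signed area under the v-t curve.
0–4 s: -1 × 4 = -4 m
4–6 s: 3 × 2 = 6 m
6–12 s: -12 × 6 = -72 m
12–18 s: -9 × 6 = -54 m
Net displacement = -124 m

-124 m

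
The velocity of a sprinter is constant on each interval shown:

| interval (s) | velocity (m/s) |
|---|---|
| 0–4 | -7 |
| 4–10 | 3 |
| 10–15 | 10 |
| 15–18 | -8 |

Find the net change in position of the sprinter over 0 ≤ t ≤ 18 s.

Net displacement equals the area under the velocity-time graph (areas below the axis count negative).
0–4 s: -7 × 4 = -28 m
4–10 s: 3 × 6 = 18 m
10–15 s: 10 × 5 = 50 m
15–18 s: -8 × 3 = -24 m
Net displacement = 16 m

16 m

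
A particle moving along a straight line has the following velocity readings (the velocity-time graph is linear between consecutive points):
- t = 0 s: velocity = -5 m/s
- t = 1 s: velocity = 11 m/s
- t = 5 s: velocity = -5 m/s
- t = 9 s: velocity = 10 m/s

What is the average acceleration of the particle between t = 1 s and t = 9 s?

-0.125 m/s²

Average acceleration = Δv/Δt = (10 − 11)/(9 − 1) = -0.125 m/s².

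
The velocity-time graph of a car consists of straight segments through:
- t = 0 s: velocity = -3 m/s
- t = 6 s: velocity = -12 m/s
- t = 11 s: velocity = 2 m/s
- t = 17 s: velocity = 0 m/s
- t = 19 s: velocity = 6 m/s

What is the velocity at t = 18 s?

3 m/s

On 17–19 s the graph is linear from 0 to 6 m/s: v(18) = 0 + (6 − 0)·(18 − 17)/(19 − 17) = 3 m/s.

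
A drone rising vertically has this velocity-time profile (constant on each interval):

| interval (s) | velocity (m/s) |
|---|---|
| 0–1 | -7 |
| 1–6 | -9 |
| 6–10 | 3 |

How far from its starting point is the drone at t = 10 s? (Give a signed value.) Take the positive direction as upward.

-40 m

Displacement is the signed area under the v-t curve.
0–1 s: -7 × 1 = -7 m
1–6 s: -9 × 5 = -45 m
6–10 s: 3 × 4 = 12 m
Net displacement = -40 m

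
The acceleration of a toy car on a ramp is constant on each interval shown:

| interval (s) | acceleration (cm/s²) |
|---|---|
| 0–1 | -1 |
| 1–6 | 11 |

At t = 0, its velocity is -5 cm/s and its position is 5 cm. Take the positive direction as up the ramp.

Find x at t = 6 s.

107 cm

On each constant-a segment, Δv = aΔt and Δx = v₀Δt + ½aΔt²; chain segment to segment.
0–1 s: v starts -5 cm/s; Δx = -5·1 + ½·-1·1² = -5.5 cm; v ends -6 cm/s.
1–6 s: v starts -6 cm/s; Δx = -6·5 + ½·11·5² = 107.5 cm; v ends 49 cm/s.
x(6) = 5 + Σ Δx = 107 cm.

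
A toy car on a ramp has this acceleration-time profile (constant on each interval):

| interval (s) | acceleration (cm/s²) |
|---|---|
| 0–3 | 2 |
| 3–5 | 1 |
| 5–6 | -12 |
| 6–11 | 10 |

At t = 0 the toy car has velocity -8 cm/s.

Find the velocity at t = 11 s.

Δv equals the area under the a-t graph; then v = v₀ + Δv.
0–3 s: 2 × 3 = 6 cm/s
3–5 s: 1 × 2 = 2 cm/s
5–6 s: -12 × 1 = -12 cm/s
6–11 s: 10 × 5 = 50 cm/s
Δv = 46 cm/s, so v(11) = -8 + (46) = 38 cm/s.

38 cm/s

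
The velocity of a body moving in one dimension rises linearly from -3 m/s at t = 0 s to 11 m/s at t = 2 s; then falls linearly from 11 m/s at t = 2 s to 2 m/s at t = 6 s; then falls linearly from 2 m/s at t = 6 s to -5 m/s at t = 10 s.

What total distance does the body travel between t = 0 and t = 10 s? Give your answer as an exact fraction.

305/7 m

Distance (not displacement) is the total path length: add the absolute areas under v-t.
0–2 s: v = 0 at t = 3/7 s; triangle areas 9/14 + 121/14 = 65/7 m
2–6 s: |½(11 + 2)(4)| = 26 m
6–10 s: v = 0 at t = 50/7 s; triangle areas 8/7 + 50/7 = 58/7 m
Total distance = 305/7 m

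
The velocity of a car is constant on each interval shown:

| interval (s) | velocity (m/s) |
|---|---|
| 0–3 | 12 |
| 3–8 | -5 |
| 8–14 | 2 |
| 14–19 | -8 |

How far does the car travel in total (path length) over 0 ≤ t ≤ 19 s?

113 m

Distance (not displacement) is the total path length: add the absolute areas under v-t.
0–3 s: |12| × 3 = 36 m
3–8 s: |-5| × 5 = 25 m
8–14 s: |2| × 6 = 12 m
14–19 s: |-8| × 5 = 40 m
Total distance = 113 m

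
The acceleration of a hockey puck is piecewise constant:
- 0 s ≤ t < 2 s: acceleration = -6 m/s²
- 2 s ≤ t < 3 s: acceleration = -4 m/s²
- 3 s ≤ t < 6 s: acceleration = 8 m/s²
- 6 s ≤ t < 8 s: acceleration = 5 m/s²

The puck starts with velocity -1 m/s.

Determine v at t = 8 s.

17 m/s

Δv equals the area under the a-t graph; then v = v₀ + Δv.
0–2 s: -6 × 2 = -12 m/s
2–3 s: -4 × 1 = -4 m/s
3–6 s: 8 × 3 = 24 m/s
6–8 s: 5 × 2 = 10 m/s
Δv = 18 m/s, so v(8) = -1 + (18) = 17 m/s.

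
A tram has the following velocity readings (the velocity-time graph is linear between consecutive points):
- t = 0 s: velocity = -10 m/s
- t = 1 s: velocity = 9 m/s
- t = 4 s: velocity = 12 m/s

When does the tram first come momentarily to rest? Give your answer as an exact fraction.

v changes sign on 0–1 s (from -10 to 9); the graph is linear there, so v = 0 at t = 0 + (10)·(1 − 0)/(9 − -10) = 10/19 s.

t = 10/19 s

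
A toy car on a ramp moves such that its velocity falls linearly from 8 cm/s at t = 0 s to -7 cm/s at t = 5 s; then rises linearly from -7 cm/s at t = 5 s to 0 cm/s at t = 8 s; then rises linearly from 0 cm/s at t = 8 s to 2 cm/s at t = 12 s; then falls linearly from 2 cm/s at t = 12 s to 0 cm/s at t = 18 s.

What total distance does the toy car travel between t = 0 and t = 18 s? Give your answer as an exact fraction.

118/3 cm

Distance (not displacement) is the total path length: add the absolute areas under v-t.
0–5 s: v = 0 at t = 8/3 s; triangle areas 32/3 + 49/6 = 113/6 cm
5–8 s: |½(-7 + 0)(3)| = 10.5 cm
8–12 s: |½(0 + 2)(4)| = 4 cm
12–18 s: |½(2 + 0)(6)| = 6 cm
Total distance = 118/3 cm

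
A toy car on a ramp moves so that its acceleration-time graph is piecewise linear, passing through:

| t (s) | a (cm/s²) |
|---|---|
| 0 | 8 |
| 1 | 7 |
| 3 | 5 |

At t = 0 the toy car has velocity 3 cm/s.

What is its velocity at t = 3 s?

22.5 cm/s

Δv equals the area under the a-t graph; then v = v₀ + Δv.
0–1 s: ½(8 + 7)(1) = 7.5 cm/s
1–3 s: ½(7 + 5)(2) = 12 cm/s
Δv = 19.5 cm/s, so v(3) = 3 + (19.5) = 22.5 cm/s.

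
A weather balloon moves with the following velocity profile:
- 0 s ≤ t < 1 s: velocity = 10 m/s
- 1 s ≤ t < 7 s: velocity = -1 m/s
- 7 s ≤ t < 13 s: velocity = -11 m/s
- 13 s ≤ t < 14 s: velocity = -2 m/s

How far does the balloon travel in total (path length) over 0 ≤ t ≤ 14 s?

Distance (not displacement) is the total path length: add the absolute areas under v-t.
0–1 s: |10| × 1 = 10 m
1–7 s: |-1| × 6 = 6 m
7–13 s: |-11| × 6 = 66 m
13–14 s: |-2| × 1 = 2 m
Total distance = 84 m

84 m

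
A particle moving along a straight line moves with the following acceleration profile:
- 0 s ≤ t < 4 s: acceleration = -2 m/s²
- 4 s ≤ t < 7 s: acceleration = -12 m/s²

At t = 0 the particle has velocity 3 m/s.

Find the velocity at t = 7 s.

-41 m/s

Δv equals the area under the a-t graph; then v = v₀ + Δv.
0–4 s: -2 × 4 = -8 m/s
4–7 s: -12 × 3 = -36 m/s
Δv = -44 m/s, so v(7) = 3 + (-44) = -41 m/s.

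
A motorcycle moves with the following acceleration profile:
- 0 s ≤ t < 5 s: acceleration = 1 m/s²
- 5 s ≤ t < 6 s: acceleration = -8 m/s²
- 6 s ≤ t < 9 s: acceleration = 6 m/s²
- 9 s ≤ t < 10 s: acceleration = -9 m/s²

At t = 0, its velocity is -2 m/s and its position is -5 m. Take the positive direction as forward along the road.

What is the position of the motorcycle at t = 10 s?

On each constant-a segment, Δv = aΔt and Δx = v₀Δt + ½aΔt²; chain segment to segment.
0–5 s: v starts -2 m/s; Δx = -2·5 + ½·1·5² = 2.5 m; v ends 3 m/s.
5–6 s: v starts 3 m/s; Δx = 3·1 + ½·-8·1² = -1 m; v ends -5 m/s.
6–9 s: v starts -5 m/s; Δx = -5·3 + ½·6·3² = 12 m; v ends 13 m/s.
9–10 s: v starts 13 m/s; Δx = 13·1 + ½·-9·1² = 8.5 m; v ends 4 m/s.
x(10) = -5 + Σ Δx = 17 m.

17 m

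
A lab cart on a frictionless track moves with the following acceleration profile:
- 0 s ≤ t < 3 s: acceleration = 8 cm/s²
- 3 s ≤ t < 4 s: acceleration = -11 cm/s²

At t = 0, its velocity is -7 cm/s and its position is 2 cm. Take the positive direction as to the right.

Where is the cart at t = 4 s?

On each constant-a segment, Δv = aΔt and Δx = v₀Δt + ½aΔt²; chain segment to segment.
0–3 s: v starts -7 cm/s; Δx = -7·3 + ½·8·3² = 15 cm; v ends 17 cm/s.
3–4 s: v starts 17 cm/s; Δx = 17·1 + ½·-11·1² = 11.5 cm; v ends 6 cm/s.
x(4) = 2 + Σ Δx = 28.5 cm.

28.5 cm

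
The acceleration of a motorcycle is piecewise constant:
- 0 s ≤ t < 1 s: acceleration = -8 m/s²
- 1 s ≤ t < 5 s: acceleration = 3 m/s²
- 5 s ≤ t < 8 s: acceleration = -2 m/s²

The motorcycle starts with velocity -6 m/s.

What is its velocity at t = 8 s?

Δv equals the area under the a-t graph; then v = v₀ + Δv.
0–1 s: -8 × 1 = -8 m/s
1–5 s: 3 × 4 = 12 m/s
5–8 s: -2 × 3 = -6 m/s
Δv = -2 m/s, so v(8) = -6 + (-2) = -8 m/s.

-8 m/s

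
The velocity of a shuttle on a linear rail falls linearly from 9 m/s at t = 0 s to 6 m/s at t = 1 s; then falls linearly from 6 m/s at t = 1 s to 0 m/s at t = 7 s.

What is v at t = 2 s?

5 m/s

On 1–7 s the graph is linear from 6 to 0 m/s: v(2) = 6 + (0 − 6)·(2 − 1)/(7 − 1) = 5 m/s.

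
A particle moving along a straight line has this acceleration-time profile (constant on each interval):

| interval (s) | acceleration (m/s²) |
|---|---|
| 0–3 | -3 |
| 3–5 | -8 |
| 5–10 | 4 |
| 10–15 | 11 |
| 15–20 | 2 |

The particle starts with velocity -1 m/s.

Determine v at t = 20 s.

59 m/s

Δv equals the area under the a-t graph; then v = v₀ + Δv.
0–3 s: -3 × 3 = -9 m/s
3–5 s: -8 × 2 = -16 m/s
5–10 s: 4 × 5 = 20 m/s
10–15 s: 11 × 5 = 55 m/s
15–20 s: 2 × 5 = 10 m/s
Δv = 60 m/s, so v(20) = -1 + (60) = 59 m/s.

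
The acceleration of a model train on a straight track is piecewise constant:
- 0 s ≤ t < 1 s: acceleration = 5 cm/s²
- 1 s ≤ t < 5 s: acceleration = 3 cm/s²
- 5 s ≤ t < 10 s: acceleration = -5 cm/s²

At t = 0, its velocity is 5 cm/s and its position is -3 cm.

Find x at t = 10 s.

116 cm

On each constant-a segment, Δv = aΔt and Δx = v₀Δt + ½aΔt²; chain segment to segment.
0–1 s: v starts 5 cm/s; Δx = 5·1 + ½·5·1² = 7.5 cm; v ends 10 cm/s.
1–5 s: v starts 10 cm/s; Δx = 10·4 + ½·3·4² = 64 cm; v ends 22 cm/s.
5–10 s: v starts 22 cm/s; Δx = 22·5 + ½·-5·5² = 47.5 cm; v ends -3 cm/s.
x(10) = -3 + Σ Δx = 116 cm.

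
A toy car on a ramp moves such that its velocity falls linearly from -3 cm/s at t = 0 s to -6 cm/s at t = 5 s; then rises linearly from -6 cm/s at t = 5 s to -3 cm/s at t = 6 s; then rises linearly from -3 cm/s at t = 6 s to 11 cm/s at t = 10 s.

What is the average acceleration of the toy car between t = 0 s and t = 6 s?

Average acceleration = Δv/Δt = (-3 − -3)/(6 − 0) = 0 cm/s².

0 cm/s²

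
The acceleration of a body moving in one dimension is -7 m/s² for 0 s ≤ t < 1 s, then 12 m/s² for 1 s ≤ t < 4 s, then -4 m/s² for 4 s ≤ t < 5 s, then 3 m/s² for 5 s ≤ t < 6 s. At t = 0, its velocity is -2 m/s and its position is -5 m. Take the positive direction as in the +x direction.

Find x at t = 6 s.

On each constant-a segment, Δv = aΔt and Δx = v₀Δt + ½aΔt²; chain segment to segment.
0–1 s: v starts -2 m/s; Δx = -2·1 + ½·-7·1² = -5.5 m; v ends -9 m/s.
1–4 s: v starts -9 m/s; Δx = -9·3 + ½·12·3² = 27 m; v ends 27 m/s.
4–5 s: v starts 27 m/s; Δx = 27·1 + ½·-4·1² = 25 m; v ends 23 m/s.
5–6 s: v starts 23 m/s; Δx = 23·1 + ½·3·1² = 24.5 m; v ends 26 m/s.
x(6) = -5 + Σ Δx = 66 m.

66 m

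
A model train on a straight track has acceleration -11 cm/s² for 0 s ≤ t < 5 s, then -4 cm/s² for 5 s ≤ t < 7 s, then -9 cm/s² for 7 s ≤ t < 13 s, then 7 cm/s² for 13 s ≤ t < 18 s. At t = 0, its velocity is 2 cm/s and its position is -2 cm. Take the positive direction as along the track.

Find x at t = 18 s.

-1259 cm

On each constant-a segment, Δv = aΔt and Δx = v₀Δt + ½aΔt²; chain segment to segment.
0–5 s: v starts 2 cm/s; Δx = 2·5 + ½·-11·5² = -127.5 cm; v ends -53 cm/s.
5–7 s: v starts -53 cm/s; Δx = -53·2 + ½·-4·2² = -114 cm; v ends -61 cm/s.
7–13 s: v starts -61 cm/s; Δx = -61·6 + ½·-9·6² = -528 cm; v ends -115 cm/s.
13–18 s: v starts -115 cm/s; Δx = -115·5 + ½·7·5² = -487.5 cm; v ends -80 cm/s.
x(18) = -2 + Σ Δx = -1259 cm.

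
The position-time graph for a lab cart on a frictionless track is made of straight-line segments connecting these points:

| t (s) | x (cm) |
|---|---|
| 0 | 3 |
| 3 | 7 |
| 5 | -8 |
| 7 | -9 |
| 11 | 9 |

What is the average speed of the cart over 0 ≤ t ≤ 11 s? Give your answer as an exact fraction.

Average speed = (total path length)/(elapsed time); on a piecewise-linear x-t graph the path length is Σ|Δx|.
0–3 s: |Δx| = |7 − 3| = 4 cm
3–5 s: |Δx| = |-8 − 7| = 15 cm
5–7 s: |Δx| = |-9 − -8| = 1 cm
7–11 s: |Δx| = |9 − -9| = 18 cm
Total path = 38 cm; average speed = 38/11 = 38/11 cm/s.

38/11 cm/s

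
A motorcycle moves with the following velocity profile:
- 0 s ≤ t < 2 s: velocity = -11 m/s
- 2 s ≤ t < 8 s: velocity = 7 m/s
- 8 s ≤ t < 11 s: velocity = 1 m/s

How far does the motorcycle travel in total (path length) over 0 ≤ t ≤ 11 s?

Total distance travelled is ∫|v| dt — sum the magnitudes of each area piece.
0–2 s: |-11| × 2 = 22 m
2–8 s: |7| × 6 = 42 m
8–11 s: |1| × 3 = 3 m
Total distance = 67 m

67 m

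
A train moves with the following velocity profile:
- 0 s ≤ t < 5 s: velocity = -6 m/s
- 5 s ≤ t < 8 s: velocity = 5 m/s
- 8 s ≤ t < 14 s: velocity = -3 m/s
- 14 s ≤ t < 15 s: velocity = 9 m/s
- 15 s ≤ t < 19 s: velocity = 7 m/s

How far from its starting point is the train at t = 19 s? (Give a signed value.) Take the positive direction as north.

Net displacement equals the area under the velocity-time graph (areas below the axis count negative).
0–5 s: -6 × 5 = -30 m
5–8 s: 5 × 3 = 15 m
8–14 s: -3 × 6 = -18 m
14–15 s: 9 × 1 = 9 m
15–19 s: 7 × 4 = 28 m
Net displacement = 4 m

4 m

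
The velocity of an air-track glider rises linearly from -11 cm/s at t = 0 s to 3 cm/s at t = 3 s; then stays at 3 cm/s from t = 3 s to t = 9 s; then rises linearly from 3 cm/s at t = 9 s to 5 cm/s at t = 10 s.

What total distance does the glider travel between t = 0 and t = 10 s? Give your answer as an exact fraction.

503/14 cm

Total distance travelled is ∫|v| dt — sum the magnitudes of each area piece.
0–3 s: v = 0 at t = 33/14 s; triangle areas 363/28 + 27/28 = 195/14 cm
3–9 s: |3| × 6 = 18 cm
9–10 s: |½(3 + 5)(1)| = 4 cm
Total distance = 503/14 cm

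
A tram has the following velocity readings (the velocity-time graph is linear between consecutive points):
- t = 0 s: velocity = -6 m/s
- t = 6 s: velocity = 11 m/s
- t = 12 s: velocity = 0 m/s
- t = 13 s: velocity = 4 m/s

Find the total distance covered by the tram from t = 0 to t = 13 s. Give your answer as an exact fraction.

Distance (not displacement) is the total path length: add the absolute areas under v-t.
0–6 s: v = 0 at t = 36/17 s; triangle areas 108/17 + 363/17 = 471/17 m
6–12 s: |½(11 + 0)(6)| = 33 m
12–13 s: |½(0 + 4)(1)| = 2 m
Total distance = 1066/17 m

1066/17 m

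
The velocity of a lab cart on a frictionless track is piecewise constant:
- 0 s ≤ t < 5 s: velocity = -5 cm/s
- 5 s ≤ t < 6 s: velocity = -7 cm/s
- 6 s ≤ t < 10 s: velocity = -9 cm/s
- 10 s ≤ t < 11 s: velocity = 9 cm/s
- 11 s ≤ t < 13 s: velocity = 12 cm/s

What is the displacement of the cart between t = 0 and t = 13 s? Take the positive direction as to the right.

-35 cm

Displacement is the signed area under the v-t curve.
0–5 s: -5 × 5 = -25 cm
5–6 s: -7 × 1 = -7 cm
6–10 s: -9 × 4 = -36 cm
10–11 s: 9 × 1 = 9 cm
11–13 s: 12 × 2 = 24 cm
Net displacement = -35 cm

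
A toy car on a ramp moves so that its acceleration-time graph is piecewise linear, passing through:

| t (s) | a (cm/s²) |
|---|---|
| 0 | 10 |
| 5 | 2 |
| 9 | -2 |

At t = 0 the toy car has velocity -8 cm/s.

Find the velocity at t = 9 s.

Δv equals the area under the a-t graph; then v = v₀ + Δv.
0–5 s: ½(10 + 2)(5) = 30 cm/s
5–9 s: ½(2 + -2)(4) = 0 cm/s
Δv = 30 cm/s, so v(9) = -8 + (30) = 22 cm/s.

22 cm/s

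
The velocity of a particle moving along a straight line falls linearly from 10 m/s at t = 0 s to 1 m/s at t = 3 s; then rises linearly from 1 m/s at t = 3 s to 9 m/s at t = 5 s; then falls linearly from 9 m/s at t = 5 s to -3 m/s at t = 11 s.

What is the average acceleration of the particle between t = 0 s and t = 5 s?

Average acceleration = Δv/Δt = (9 − 10)/(5 − 0) = -0.2 m/s².

-0.2 m/s²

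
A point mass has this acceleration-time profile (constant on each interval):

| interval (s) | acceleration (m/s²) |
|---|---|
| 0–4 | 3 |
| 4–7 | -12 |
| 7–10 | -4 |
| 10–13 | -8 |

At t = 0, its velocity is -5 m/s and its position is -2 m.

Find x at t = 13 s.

-295 m

On each constant-a segment, Δv = aΔt and Δx = v₀Δt + ½aΔt²; chain segment to segment.
0–4 s: v starts -5 m/s; Δx = -5·4 + ½·3·4² = 4 m; v ends 7 m/s.
4–7 s: v starts 7 m/s; Δx = 7·3 + ½·-12·3² = -33 m; v ends -29 m/s.
7–10 s: v starts -29 m/s; Δx = -29·3 + ½·-4·3² = -105 m; v ends -41 m/s.
10–13 s: v starts -41 m/s; Δx = -41·3 + ½·-8·3² = -159 m; v ends -65 m/s.
x(13) = -2 + Σ Δx = -295 m.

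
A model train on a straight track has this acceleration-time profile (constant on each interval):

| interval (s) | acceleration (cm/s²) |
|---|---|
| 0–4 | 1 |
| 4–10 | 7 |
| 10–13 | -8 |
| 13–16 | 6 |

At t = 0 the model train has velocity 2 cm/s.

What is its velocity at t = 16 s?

Δv equals the area under the a-t graph; then v = v₀ + Δv.
0–4 s: 1 × 4 = 4 cm/s
4–10 s: 7 × 6 = 42 cm/s
10–13 s: -8 × 3 = -24 cm/s
13–16 s: 6 × 3 = 18 cm/s
Δv = 40 cm/s, so v(16) = 2 + (40) = 42 cm/s.

42 cm/s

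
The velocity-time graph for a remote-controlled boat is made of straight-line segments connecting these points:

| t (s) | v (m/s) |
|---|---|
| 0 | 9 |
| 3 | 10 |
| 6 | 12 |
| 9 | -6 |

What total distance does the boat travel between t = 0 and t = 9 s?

76.5 m

Distance (not displacement) is the total path length: add the absolute areas under v-t.
0–3 s: |½(9 + 10)(3)| = 28.5 m
3–6 s: |½(10 + 12)(3)| = 33 m
6–9 s: v = 0 at t = 8 s; triangle areas 12 + 3 = 15 m
Total distance = 76.5 m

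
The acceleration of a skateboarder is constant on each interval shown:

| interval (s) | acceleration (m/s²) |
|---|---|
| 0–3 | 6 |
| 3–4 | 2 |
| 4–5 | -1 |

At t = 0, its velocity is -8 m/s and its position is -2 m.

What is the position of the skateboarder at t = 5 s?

On each constant-a segment, Δv = aΔt and Δx = v₀Δt + ½aΔt²; chain segment to segment.
0–3 s: v starts -8 m/s; Δx = -8·3 + ½·6·3² = 3 m; v ends 10 m/s.
3–4 s: v starts 10 m/s; Δx = 10·1 + ½·2·1² = 11 m; v ends 12 m/s.
4–5 s: v starts 12 m/s; Δx = 12·1 + ½·-1·1² = 11.5 m; v ends 11 m/s.
x(5) = -2 + Σ Δx = 23.5 m.

23.5 m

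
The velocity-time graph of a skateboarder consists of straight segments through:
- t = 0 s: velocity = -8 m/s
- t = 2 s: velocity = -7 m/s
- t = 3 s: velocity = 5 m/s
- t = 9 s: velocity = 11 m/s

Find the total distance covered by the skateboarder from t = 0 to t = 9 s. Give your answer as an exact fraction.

Total distance travelled is ∫|v| dt — sum the magnitudes of each area piece.
0–2 s: |½(-8 + -7)(2)| = 15 m
2–3 s: v = 0 at t = 31/12 s; triangle areas 49/24 + 25/24 = 37/12 m
3–9 s: |½(5 + 11)(6)| = 48 m
Total distance = 793/12 m

793/12 m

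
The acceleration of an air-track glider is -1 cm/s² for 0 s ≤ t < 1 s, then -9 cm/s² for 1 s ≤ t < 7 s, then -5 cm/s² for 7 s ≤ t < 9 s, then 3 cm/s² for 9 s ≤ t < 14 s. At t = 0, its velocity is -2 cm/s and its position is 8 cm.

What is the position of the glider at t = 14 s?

On each constant-a segment, Δv = aΔt and Δx = v₀Δt + ½aΔt²; chain segment to segment.
0–1 s: v starts -2 cm/s; Δx = -2·1 + ½·-1·1² = -2.5 cm; v ends -3 cm/s.
1–7 s: v starts -3 cm/s; Δx = -3·6 + ½·-9·6² = -180 cm; v ends -57 cm/s.
7–9 s: v starts -57 cm/s; Δx = -57·2 + ½·-5·2² = -124 cm; v ends -67 cm/s.
9–14 s: v starts -67 cm/s; Δx = -67·5 + ½·3·5² = -297.5 cm; v ends -52 cm/s.
x(14) = 8 + Σ Δx = -596 cm.

-596 cm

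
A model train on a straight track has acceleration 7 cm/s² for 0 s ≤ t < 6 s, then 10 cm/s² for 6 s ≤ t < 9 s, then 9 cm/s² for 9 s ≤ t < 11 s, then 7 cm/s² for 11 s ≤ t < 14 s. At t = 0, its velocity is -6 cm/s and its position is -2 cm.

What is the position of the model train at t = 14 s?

674.5 cm

On each constant-a segment, Δv = aΔt and Δx = v₀Δt + ½aΔt²; chain segment to segment.
0–6 s: v starts -6 cm/s; Δx = -6·6 + ½·7·6² = 90 cm; v ends 36 cm/s.
6–9 s: v starts 36 cm/s; Δx = 36·3 + ½·10·3² = 153 cm; v ends 66 cm/s.
9–11 s: v starts 66 cm/s; Δx = 66·2 + ½·9·2² = 150 cm; v ends 84 cm/s.
11–14 s: v starts 84 cm/s; Δx = 84·3 + ½·7·3² = 283.5 cm; v ends 105 cm/s.
x(14) = -2 + Σ Δx = 674.5 cm.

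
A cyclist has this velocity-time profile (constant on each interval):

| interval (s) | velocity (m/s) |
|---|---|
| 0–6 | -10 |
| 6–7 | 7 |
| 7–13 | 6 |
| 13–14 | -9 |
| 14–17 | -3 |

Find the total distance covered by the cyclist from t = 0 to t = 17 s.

121 m

Total distance travelled is ∫|v| dt — sum the magnitudes of each area piece.
0–6 s: |-10| × 6 = 60 m
6–7 s: |7| × 1 = 7 m
7–13 s: |6| × 6 = 36 m
13–14 s: |-9| × 1 = 9 m
14–17 s: |-3| × 3 = 9 m
Total distance = 121 m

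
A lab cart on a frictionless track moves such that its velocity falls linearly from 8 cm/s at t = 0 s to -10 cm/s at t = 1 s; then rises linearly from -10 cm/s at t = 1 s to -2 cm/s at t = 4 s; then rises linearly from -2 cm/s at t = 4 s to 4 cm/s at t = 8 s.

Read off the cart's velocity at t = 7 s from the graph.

2.5 cm/s

On 4–8 s the graph is linear from -2 to 4 cm/s: v(7) = -2 + (4 − -2)·(7 − 4)/(8 − 4) = 2.5 cm/s.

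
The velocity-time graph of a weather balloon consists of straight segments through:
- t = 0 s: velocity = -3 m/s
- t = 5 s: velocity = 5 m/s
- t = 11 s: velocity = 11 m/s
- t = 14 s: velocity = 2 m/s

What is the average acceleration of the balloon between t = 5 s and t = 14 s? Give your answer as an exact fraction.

Average acceleration = Δv/Δt = (2 − 5)/(14 − 5) = -1/3 m/s².

-1/3 m/s²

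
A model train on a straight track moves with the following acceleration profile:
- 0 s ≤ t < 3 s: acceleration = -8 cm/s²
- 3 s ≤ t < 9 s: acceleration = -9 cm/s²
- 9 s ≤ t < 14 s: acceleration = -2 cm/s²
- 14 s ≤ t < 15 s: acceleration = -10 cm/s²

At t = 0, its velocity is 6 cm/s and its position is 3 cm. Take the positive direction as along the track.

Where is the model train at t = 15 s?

On each constant-a segment, Δv = aΔt and Δx = v₀Δt + ½aΔt²; chain segment to segment.
0–3 s: v starts 6 cm/s; Δx = 6·3 + ½·-8·3² = -18 cm; v ends -18 cm/s.
3–9 s: v starts -18 cm/s; Δx = -18·6 + ½·-9·6² = -270 cm; v ends -72 cm/s.
9–14 s: v starts -72 cm/s; Δx = -72·5 + ½·-2·5² = -385 cm; v ends -82 cm/s.
14–15 s: v starts -82 cm/s; Δx = -82·1 + ½·-10·1² = -87 cm; v ends -92 cm/s.
x(15) = 3 + Σ Δx = -757 cm.

-757 cm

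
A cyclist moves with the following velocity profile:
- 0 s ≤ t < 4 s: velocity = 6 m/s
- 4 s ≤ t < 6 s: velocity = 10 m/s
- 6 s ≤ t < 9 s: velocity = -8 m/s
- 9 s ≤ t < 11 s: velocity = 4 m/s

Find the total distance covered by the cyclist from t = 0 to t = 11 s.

Distance (not displacement) is the total path length: add the absolute areas under v-t.
0–4 s: |6| × 4 = 24 m
4–6 s: |10| × 2 = 20 m
6–9 s: |-8| × 3 = 24 m
9–11 s: |4| × 2 = 8 m
Total distance = 76 m

76 m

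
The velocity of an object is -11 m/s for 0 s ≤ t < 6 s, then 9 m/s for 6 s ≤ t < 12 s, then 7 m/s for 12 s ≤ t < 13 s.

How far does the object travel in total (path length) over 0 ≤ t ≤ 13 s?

Total distance travelled is ∫|v| dt — sum the magnitudes of each area piece.
0–6 s: |-11| × 6 = 66 m
6–12 s: |9| × 6 = 54 m
12–13 s: |7| × 1 = 7 m
Total distance = 127 m

127 m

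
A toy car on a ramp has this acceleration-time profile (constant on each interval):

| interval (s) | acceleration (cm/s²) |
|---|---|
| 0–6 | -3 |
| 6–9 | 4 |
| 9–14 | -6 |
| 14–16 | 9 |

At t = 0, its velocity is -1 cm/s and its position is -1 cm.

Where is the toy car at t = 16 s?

-266 cm

On each constant-a segment, Δv = aΔt and Δx = v₀Δt + ½aΔt²; chain segment to segment.
0–6 s: v starts -1 cm/s; Δx = -1·6 + ½·-3·6² = -60 cm; v ends -19 cm/s.
6–9 s: v starts -19 cm/s; Δx = -19·3 + ½·4·3² = -39 cm; v ends -7 cm/s.
9–14 s: v starts -7 cm/s; Δx = -7·5 + ½·-6·5² = -110 cm; v ends -37 cm/s.
14–16 s: v starts -37 cm/s; Δx = -37·2 + ½·9·2² = -56 cm; v ends -19 cm/s.
x(16) = -1 + Σ Δx = -266 cm.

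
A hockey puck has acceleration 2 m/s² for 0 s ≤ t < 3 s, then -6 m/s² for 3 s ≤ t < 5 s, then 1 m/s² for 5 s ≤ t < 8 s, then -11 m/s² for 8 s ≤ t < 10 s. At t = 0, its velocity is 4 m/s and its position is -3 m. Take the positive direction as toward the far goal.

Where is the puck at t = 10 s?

On each constant-a segment, Δv = aΔt and Δx = v₀Δt + ½aΔt²; chain segment to segment.
0–3 s: v starts 4 m/s; Δx = 4·3 + ½·2·3² = 21 m; v ends 10 m/s.
3–5 s: v starts 10 m/s; Δx = 10·2 + ½·-6·2² = 8 m; v ends -2 m/s.
5–8 s: v starts -2 m/s; Δx = -2·3 + ½·1·3² = -1.5 m; v ends 1 m/s.
8–10 s: v starts 1 m/s; Δx = 1·2 + ½·-11·2² = -20 m; v ends -21 m/s.
x(10) = -3 + Σ Δx = 4.5 m.

4.5 m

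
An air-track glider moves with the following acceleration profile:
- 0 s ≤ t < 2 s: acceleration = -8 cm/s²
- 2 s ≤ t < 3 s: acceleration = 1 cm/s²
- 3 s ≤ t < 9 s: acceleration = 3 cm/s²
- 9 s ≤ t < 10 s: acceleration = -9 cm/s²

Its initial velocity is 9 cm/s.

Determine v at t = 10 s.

3 cm/s

Δv equals the area under the a-t graph; then v = v₀ + Δv.
0–2 s: -8 × 2 = -16 cm/s
2–3 s: 1 × 1 = 1 cm/s
3–9 s: 3 × 6 = 18 cm/s
9–10 s: -9 × 1 = -9 cm/s
Δv = -6 cm/s, so v(10) = 9 + (-6) = 3 cm/s.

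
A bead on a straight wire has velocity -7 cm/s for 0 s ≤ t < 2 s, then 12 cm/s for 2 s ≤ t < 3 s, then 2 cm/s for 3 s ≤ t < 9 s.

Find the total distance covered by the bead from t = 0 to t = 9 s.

38 cm

Total distance travelled is ∫|v| dt — sum the magnitudes of each area piece.
0–2 s: |-7| × 2 = 14 cm
2–3 s: |12| × 1 = 12 cm
3–9 s: |2| × 6 = 12 cm
Total distance = 38 cm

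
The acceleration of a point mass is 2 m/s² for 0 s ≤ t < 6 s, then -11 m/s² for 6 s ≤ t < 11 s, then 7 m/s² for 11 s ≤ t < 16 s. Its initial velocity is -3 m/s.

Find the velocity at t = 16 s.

Δv equals the area under the a-t graph; then v = v₀ + Δv.
0–6 s: 2 × 6 = 12 m/s
6–11 s: -11 × 5 = -55 m/s
11–16 s: 7 × 5 = 35 m/s
Δv = -8 m/s, so v(16) = -3 + (-8) = -11 m/s.

-11 m/s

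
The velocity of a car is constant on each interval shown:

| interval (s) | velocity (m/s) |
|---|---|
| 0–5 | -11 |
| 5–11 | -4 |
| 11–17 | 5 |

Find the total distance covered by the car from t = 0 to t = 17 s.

Total distance travelled is ∫|v| dt — sum the magnitudes of each area piece.
0–5 s: |-11| × 5 = 55 m
5–11 s: |-4| × 6 = 24 m
11–17 s: |5| × 6 = 30 m
Total distance = 109 m

109 m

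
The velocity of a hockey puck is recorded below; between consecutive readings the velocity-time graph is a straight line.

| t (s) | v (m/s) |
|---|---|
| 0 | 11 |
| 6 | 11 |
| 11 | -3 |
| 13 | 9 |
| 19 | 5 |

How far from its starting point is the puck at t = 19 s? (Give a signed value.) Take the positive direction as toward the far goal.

Net displacement equals the area under the velocity-time graph (areas below the axis count negative).
0–6 s: 11 × 6 = 66 m
6–11 s: ½(11 + -3)(5) = 20 m
11–13 s: ½(-3 + 9)(2) = 6 m
13–19 s: ½(9 + 5)(6) = 42 m
Net displacement = 134 m

134 m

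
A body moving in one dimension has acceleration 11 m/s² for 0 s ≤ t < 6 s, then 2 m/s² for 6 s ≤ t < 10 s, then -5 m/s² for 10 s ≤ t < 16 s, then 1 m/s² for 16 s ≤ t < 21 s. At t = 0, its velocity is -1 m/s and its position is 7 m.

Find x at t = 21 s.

1050.5 m

On each constant-a segment, Δv = aΔt and Δx = v₀Δt + ½aΔt²; chain segment to segment.
0–6 s: v starts -1 m/s; Δx = -1·6 + ½·11·6² = 192 m; v ends 65 m/s.
6–10 s: v starts 65 m/s; Δx = 65·4 + ½·2·4² = 276 m; v ends 73 m/s.
10–16 s: v starts 73 m/s; Δx = 73·6 + ½·-5·6² = 348 m; v ends 43 m/s.
16–21 s: v starts 43 m/s; Δx = 43·5 + ½·1·5² = 227.5 m; v ends 48 m/s.
x(21) = 7 + Σ Δx = 1050.5 m.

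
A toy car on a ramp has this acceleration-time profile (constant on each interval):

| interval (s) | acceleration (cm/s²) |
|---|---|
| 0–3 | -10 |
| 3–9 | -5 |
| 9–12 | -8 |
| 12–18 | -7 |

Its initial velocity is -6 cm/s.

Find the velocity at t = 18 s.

Δv equals the area under the a-t graph; then v = v₀ + Δv.
0–3 s: -10 × 3 = -30 cm/s
3–9 s: -5 × 6 = -30 cm/s
9–12 s: -8 × 3 = -24 cm/s
12–18 s: -7 × 6 = -42 cm/s
Δv = -126 cm/s, so v(18) = -6 + (-126) = -132 cm/s.

-132 cm/s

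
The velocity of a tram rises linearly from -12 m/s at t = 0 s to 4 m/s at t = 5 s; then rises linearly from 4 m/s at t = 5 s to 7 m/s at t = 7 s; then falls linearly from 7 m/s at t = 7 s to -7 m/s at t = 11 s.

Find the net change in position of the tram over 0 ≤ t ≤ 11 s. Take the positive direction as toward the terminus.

Net displacement equals the area under the velocity-time graph (areas below the axis count negative).
0–5 s: ½(-12 + 4)(5) = -20 m
5–7 s: ½(4 + 7)(2) = 11 m
7–11 s: ½(7 + -7)(4) = 0 m
Net displacement = -9 m

-9 m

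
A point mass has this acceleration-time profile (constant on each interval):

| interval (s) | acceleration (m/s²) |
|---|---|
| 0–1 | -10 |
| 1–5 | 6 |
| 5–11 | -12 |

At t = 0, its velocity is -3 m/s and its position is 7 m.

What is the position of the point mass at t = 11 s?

-155 m

On each constant-a segment, Δv = aΔt and Δx = v₀Δt + ½aΔt²; chain segment to segment.
0–1 s: v starts -3 m/s; Δx = -3·1 + ½·-10·1² = -8 m; v ends -13 m/s.
1–5 s: v starts -13 m/s; Δx = -13·4 + ½·6·4² = -4 m; v ends 11 m/s.
5–11 s: v starts 11 m/s; Δx = 11·6 + ½·-12·6² = -150 m; v ends -61 m/s.
x(11) = 7 + Σ Δx = -155 m.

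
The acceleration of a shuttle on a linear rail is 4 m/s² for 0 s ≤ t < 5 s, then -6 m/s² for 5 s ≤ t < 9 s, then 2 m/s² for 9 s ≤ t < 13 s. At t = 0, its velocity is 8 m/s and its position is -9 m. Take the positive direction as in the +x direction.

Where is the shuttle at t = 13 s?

177 m

On each constant-a segment, Δv = aΔt and Δx = v₀Δt + ½aΔt²; chain segment to segment.
0–5 s: v starts 8 m/s; Δx = 8·5 + ½·4·5² = 90 m; v ends 28 m/s.
5–9 s: v starts 28 m/s; Δx = 28·4 + ½·-6·4² = 64 m; v ends 4 m/s.
9–13 s: v starts 4 m/s; Δx = 4·4 + ½·2·4² = 32 m; v ends 12 m/s.
x(13) = -9 + Σ Δx = 177 m.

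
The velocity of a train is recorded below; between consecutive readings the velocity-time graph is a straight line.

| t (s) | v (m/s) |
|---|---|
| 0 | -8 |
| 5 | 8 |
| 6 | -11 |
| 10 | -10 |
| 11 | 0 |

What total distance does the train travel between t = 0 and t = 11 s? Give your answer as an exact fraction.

Distance (not displacement) is the total path length: add the absolute areas under v-t.
0–5 s: v = 0 at t = 2.5 s; triangle areas 10 + 10 = 20 m
5–6 s: v = 0 at t = 103/19 s; triangle areas 32/19 + 121/38 = 185/38 m
6–10 s: |½(-11 + -10)(4)| = 42 m
10–11 s: |½(-10 + 0)(1)| = 5 m
Total distance = 2731/38 m

2731/38 m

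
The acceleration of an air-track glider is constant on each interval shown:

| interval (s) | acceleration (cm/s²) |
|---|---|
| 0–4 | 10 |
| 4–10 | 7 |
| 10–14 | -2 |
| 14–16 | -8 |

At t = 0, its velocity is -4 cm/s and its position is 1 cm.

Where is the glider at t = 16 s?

827 cm

On each constant-a segment, Δv = aΔt and Δx = v₀Δt + ½aΔt²; chain segment to segment.
0–4 s: v starts -4 cm/s; Δx = -4·4 + ½·10·4² = 64 cm; v ends 36 cm/s.
4–10 s: v starts 36 cm/s; Δx = 36·6 + ½·7·6² = 342 cm; v ends 78 cm/s.
10–14 s: v starts 78 cm/s; Δx = 78·4 + ½·-2·4² = 296 cm; v ends 70 cm/s.
14–16 s: v starts 70 cm/s; Δx = 70·2 + ½·-8·2² = 124 cm; v ends 54 cm/s.
x(16) = 1 + Σ Δx = 827 cm.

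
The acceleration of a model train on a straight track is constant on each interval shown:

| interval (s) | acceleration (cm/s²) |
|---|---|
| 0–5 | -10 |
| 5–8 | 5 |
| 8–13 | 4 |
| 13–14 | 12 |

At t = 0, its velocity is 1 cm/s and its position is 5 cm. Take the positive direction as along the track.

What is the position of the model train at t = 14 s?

-367.5 cm

On each constant-a segment, Δv = aΔt and Δx = v₀Δt + ½aΔt²; chain segment to segment.
0–5 s: v starts 1 cm/s; Δx = 1·5 + ½·-10·5² = -120 cm; v ends -49 cm/s.
5–8 s: v starts -49 cm/s; Δx = -49·3 + ½·5·3² = -124.5 cm; v ends -34 cm/s.
8–13 s: v starts -34 cm/s; Δx = -34·5 + ½·4·5² = -120 cm; v ends -14 cm/s.
13–14 s: v starts -14 cm/s; Δx = -14·1 + ½·12·1² = -8 cm; v ends -2 cm/s.
x(14) = 5 + Σ Δx = -367.5 cm.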